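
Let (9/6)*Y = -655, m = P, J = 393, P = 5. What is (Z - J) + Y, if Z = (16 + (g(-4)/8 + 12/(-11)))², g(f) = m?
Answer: -13668749/23232 ≈ -588.36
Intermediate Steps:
m = 5
g(f) = 5
Y = -1310/3 (Y = (⅔)*(-655) = -1310/3 ≈ -436.67)
Z = 1868689/7744 (Z = (16 + (5/8 + 12/(-11)))² = (16 + (5*(⅛) + 12*(-1/11)))² = (16 + (5/8 - 12/11))² = (16 - 41/88)² = (1367/88)² = 1868689/7744 ≈ 241.31)
(Z - J) + Y = (1868689/7744 - 1*393) - 1310/3 = (1868689/7744 - 393) - 1310/3 = -1174703/7744 - 1310/3 = -13668749/23232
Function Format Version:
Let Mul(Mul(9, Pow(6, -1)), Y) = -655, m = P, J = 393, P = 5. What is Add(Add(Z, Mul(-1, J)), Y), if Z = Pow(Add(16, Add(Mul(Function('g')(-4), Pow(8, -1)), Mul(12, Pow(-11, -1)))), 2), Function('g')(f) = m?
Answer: Rational(-13668749, 23232) ≈ -588.36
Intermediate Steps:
m = 5
Function('g')(f) = 5
Y = Rational(-1310, 3) (Y = Mul(Rational(2, 3), -655) = Rational(-1310, 3) ≈ -436.67)
Z = Rational(1868689, 7744) (Z = Pow(Add(16, Add(Mul(5, Pow(8, -1)), Mul(12, Pow(-11, -1)))), 2) = Pow(Add(16, Add(Mul(5, Rational(1, 8)), Mul(12, Rational(-1, 11)))), 2) = Pow(Add(16, Add(Rational(5, 8), Rational(-12, 11))), 2) = Pow(Add(16, Rational(-41, 88)), 2) = Pow(Rational(1367, 88), 2) = Rational(1868689, 7744) ≈ 241.31)
Add(Add(Z, Mul(-1, J)), Y) = Add(Add(Rational(1868689, 7744), Mul(-1, 393)), Rational(-1310, 3)) = Add(Add(Rational(1868689, 7744), -393), Rational(-1310, 3)) = Add(Rational(-1174703, 7744), Rational(-1310, 3)) = Rational(-13668749, 23232)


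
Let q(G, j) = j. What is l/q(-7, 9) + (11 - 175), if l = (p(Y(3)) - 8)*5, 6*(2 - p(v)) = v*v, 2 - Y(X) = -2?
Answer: -4558/27 ≈ -168.81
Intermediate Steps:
Y(X) = 4 (Y(X) = 2 - 1*(-2) = 2 + 2 = 4)
p(v) = 2 - v²/6 (p(v) = 2 - v*v/6 = 2 - v²/6)
l = -130/3 (l = ((2 - ⅙*4²) - 8)*5 = ((2 - ⅙*16) - 8)*5 = ((2 - 8/3) - 8)*5 = (-⅔ - 8)*5 = -26/3*5 = -130/3 ≈ -43.333)
l/q(-7, 9) + (11 - 175) = -130/3/9 + (11 - 175) = -130/3*⅑ - 164 = -130/27 - 164 = -4558/27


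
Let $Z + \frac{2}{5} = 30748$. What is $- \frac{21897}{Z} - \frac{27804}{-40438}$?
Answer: $- \frac{2830057}{115126986} \approx -0.024582$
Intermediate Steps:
$Z = \frac{153738}{5}$ ($Z = - \frac{2}{5} + 30748 = \frac{153738}{5} \approx 30748.0$)
$- \frac{21897}{Z} - \frac{27804}{-40438} = - \frac{21897}{\frac{153738}{5}} - \frac{27804}{-40438} = \left(-21897\right) \frac{5}{153738} - - \frac{13902}{20219} = - \frac{4055}{5694} + \frac{13902}{20219} = - \frac{2830057}{115126986}$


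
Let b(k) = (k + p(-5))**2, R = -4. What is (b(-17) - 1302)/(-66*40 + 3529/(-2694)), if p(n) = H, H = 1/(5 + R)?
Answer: 2817924/7115689 ≈ 0.39602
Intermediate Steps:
H = 1 (H = 1/(5 - 4) = 1/1 = 1)
p(n) = 1
b(k) = (1 + k)**2 (b(k) = (k + 1)**2 = (1 + k)**2)
(b(-17) - 1302)/(-66*40 + 3529/(-2694)) = ((1 - 17)**2 - 1302)/(-66*40 + 3529/(-2694)) = ((-16)**2 - 1302)/(-2640 + 3529*(-1/2694)) = (256 - 1302)/(-2640 - 3529/2694) = -1046/(-7115689/2694) = -1046*(-2694/7115689) = 2817924/7115689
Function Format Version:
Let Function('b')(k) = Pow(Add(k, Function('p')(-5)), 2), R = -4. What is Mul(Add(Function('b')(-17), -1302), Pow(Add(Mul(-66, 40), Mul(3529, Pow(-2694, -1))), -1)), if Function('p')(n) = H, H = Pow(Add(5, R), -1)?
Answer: Rational(2817924, 7115689) ≈ 0.39602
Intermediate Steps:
H = 1 (H = Pow(Add(5, -4), -1) = Pow(1, -1) = 1)
Function('p')(n) = 1
Function('b')(k) = Pow(Add(1, k), 2) (Function('b')(k) = Pow(Add(k, 1), 2) = Pow(Add(1, k), 2))
Mul(Add(Function('b')(-17), -1302), Pow(Add(Mul(-66, 40), Mul(3529, Pow(-2694, -1))), -1)) = Mul(Add(Pow(Add(1, -17), 2), -1302), Pow(Add(Mul(-66, 40), Mul(3529, Pow(-2694, -1))), -1)) = Mul(Add(Pow(-16, 2), -1302), Pow(Add(-2640, Mul(3529, Rational(-1, 2694))), -1)) = Mul(Add(256, -1302), Pow(Add(-2640, Rational(-3529, 2694)), -1)) = Mul(-1046, Pow(Rational(-7115689, 2694), -1)) = Mul(-1046, Rational(-2694, 7115689)) = Rational(2817924, 7115689)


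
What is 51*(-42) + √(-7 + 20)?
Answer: -2142 + √13 ≈ -2138.4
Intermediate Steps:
51*(-42) + √(-7 + 20) = -2142 + √13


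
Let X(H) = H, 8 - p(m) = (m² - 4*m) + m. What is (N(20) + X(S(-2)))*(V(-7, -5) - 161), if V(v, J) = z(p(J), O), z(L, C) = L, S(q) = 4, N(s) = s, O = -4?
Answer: -4632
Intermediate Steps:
p(m) = 8 - m² + 3*m (p(m) = 8 - ((m² - 4*m) + m) = 8 - (m² - 3*m) = 8 + (-m² + 3*m) = 8 - m² + 3*m)
V(v, J) = 8 - J² + 3*J
(N(20) + X(S(-2)))*(V(-7, -5) - 161) = (20 + 4)*((8 - 1*(-5)² + 3*(-5)) - 161) = 24*((8 - 1*25 - 15) - 161) = 24*((8 - 25 - 15) - 161) = 24*(-32 - 161) = 24*(-193) = -4632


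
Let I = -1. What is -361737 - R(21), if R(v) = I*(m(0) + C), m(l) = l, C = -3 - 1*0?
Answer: -361740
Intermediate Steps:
C = -3 (C = -3 + 0 = -3)
R(v) = 3 (R(v) = -(0 - 3) = -1*(-3) = 3)
-361737 - R(21) = -361737 - 1*3 = -361737 - 3 = -361740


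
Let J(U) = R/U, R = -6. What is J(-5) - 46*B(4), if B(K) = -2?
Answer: 466/5 ≈ 93.200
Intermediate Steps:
J(U) = -6/U
J(-5) - 46*B(4) = -6/(-5) - 46*(-2) = -6*(-1/5) + 92 = 6/5 + 92 = 466/5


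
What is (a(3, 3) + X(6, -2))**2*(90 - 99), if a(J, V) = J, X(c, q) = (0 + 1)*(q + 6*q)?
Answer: -1089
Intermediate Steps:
X(c, q) = 7*q (X(c, q) = 1*(7*q) = 7*q)
(a(3, 3) + X(6, -2))**2*(90 - 99) = (3 + 7*(-2))**2*(90 - 99) = (3 - 14)**2*(-9) = (-11)**2*(-9) = 121*(-9) = -1089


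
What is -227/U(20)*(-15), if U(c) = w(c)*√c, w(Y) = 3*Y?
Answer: 227*√5/40 ≈ 12.690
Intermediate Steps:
U(c) = 3*c^(3/2) (U(c) = (3*c)*√c = 3*c^(3/2))
-227/U(20)*(-15) = -227*√5/600*(-15) = 227*√5/40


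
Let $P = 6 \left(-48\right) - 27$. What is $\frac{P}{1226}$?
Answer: $- \frac{315}{1226} \approx -0.25693$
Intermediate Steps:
$P = -315$ ($P = -288 - 27 = -315$)
$\frac{P}{1226} = - \frac{315}{1226}$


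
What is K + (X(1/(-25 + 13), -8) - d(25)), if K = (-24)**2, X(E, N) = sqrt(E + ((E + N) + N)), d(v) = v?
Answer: 551 + I*sqrt(582)/6 ≈ 551.0 + 4.0208*I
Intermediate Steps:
X(E, N) = sqrt(2*E + 2*N) (X(E, N) = sqrt(E + (E + 2*N)) = sqrt(2*E + 2*N))
K = 576
K + (X(1/(-25 + 13), -8) - d(25)) = 576 + (sqrt(2/(-25 + 13) + 2*(-8)) - 1*25) = 576 + (sqrt(2/(-12) - 16) - 25) = 576 + (sqrt(2*(-1/12) - 16) - 25) = 576 + (sqrt(-1/6 - 16) - 25) = 576 + (sqrt(-97/6) - 25) = 576 + (I*sqrt(582)/6 - 25) = 576 + (-25 + I*sqrt(582)/6) = 551 + I*sqrt(582)/6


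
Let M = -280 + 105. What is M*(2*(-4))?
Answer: 1400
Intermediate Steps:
M = -175
M*(2*(-4)) = -350*(-4) = -175*(-8) = 1400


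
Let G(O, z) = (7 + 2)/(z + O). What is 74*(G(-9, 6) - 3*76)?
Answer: -17094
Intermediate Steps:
G(O, z) = 9/(O + z)
74*(G(-9, 6) - 3*76) = 74*(9/(-9 + 6) - 3*76) = 74*(9/(-3) - 228) = 74*(9*(-⅓) - 228) = 74*(-3 - 228) = 74*(-231) = -17094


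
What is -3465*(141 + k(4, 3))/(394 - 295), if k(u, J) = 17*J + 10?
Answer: -7070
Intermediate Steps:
k(u, J) = 10 + 17*J
-3465*(141 + k(4, 3))/(394 - 295) = -3465*(141 + (10 + 17*3))/(394 - 295) = -3465*(141 + (10 + 51))/99 = -3465*(141 + 61)/99 = -699930/99 = -3465*202/99 = -7070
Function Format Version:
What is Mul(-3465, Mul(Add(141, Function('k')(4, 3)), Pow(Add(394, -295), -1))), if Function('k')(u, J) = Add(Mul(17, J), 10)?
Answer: -7070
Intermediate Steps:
Function('k')(u, J) = Add(10, Mul(17, J))
Mul(-3465, Mul(Add(141, Function('k')(4, 3)), Pow(Add(394, -295), -1))) = Mul(-3465, Mul(Add(141, Add(10, Mul(17, 3))), Pow(Add(394, -295), -1))) = Mul(-3465, Mul(Add(141, Add(10, 51)), Pow(99, -1))) = Mul(-3465, Mul(Add(141, 61), Rational(1, 99))) = Mul(-3465, Mul(202, Rational(1, 99))) = Mul(-3465, Rational(202, 99)) = -7070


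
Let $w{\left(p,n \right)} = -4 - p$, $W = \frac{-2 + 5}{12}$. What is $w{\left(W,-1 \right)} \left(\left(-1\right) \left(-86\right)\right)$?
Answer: $- \frac{731}{2} \approx -365.5$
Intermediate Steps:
$W = \frac{1}{4}$ ($W = 3 \cdot \frac{1}{12} = \frac{1}{4} \approx 0.25$)
$w{\left(W,-1 \right)} \left(\left(-1\right) \left(-86\right)\right) = \left(-4 - \frac{1}{4}\right) \left(\left(-1\right) \left(-86\right)\right) = \left(-4 - \frac{1}{4}\right) 86 = \left(- \frac{17}{4}\right) 86 = - \frac{731}{2}$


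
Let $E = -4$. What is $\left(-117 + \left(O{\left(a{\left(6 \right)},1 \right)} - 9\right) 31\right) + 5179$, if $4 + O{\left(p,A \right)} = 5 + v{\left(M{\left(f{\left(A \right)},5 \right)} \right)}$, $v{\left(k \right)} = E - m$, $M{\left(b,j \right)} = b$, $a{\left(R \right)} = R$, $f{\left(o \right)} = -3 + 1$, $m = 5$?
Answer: $4535$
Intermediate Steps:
$f{\left(o \right)} = -2$
$v{\left(k \right)} = -9$ ($v{\left(k \right)} = -4 - 5 = -9$)
$O{\left(p,A \right)} = -8$ ($O{\left(p,A \right)} = -4 + \left(5 - 9\right) = -4 - 4 = -8$)
$\left(-117 + \left(O{\left(a{\left(6 \right)},1 \right)} - 9\right) 31\right) + 5179 = \left(-117 + \left(-8 - 9\right) 31\right) + 5179 = \left(-117 - 527\right) + 5179 = -644 + 5179 = 4535$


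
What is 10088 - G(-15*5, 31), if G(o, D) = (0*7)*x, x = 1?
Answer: 10088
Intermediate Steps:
G(o, D) = 0 (G(o, D) = (0*7)*1 = 0*1 = 0)
10088 - G(-15*5, 31) = 10088 - 1*0 = 10088 + 0 = 10088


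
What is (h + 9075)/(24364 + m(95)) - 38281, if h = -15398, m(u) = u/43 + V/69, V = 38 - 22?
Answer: -2767552498252/72295231 ≈ -38281.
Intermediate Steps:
V = 16
m(u) = 16/69 + u/43 (m(u) = u/43 + 16/69 = 16/69 + u/43)
(h + 9075)/(24364 + m(95)) - 38281 = (-15398 + 9075)/(24364 + (16/69 + (1/43)*95)) - 38281 = -6323/(24364 + (16/69 + 95/43)) - 38281 = -6323/(24364 + 7243/2967) - 38281 = -6323/72295231/2967 - 38281 = -6323*2967/72295231 - 38281 = -18760341/72295231 - 38281 = -2767552498252/72295231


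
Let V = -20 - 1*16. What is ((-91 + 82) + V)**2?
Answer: 2025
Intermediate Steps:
V = -36 (V = -20 - 16 = -36)
((-91 + 82) + V)**2 = ((-91 + 82) - 36)**2 = (-9 - 36)**2 = (-45)**2 = 2025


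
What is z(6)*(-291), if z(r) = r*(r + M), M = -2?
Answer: -6984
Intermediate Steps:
z(r) = r*(-2 + r) (z(r) = r*(r - 2) = r*(-2 + r))
z(6)*(-291) = (6*(-2 + 6))*(-291) = (6*4)*(-291) = 24*(-291) = -6984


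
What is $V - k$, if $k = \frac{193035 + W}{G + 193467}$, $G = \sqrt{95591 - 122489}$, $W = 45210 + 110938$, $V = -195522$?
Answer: $\frac{- 195522 \sqrt{26898} + 37827403957 i}{\sqrt{26898} - 193467 i} \approx -1.9552 \cdot 10^{5} + 0.0015299 i$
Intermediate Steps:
$W = 156148$
$G = i \sqrt{26898}$ ($G = \sqrt{-26898} = i \sqrt{26898} \approx 164.01 i$)
$k = \frac{349183}{193467 + i \sqrt{26898}}$ ($k = \frac{193035 + 156148}{i \sqrt{26898} + 193467} = \frac{349183}{193467 + i \sqrt{26898}} \approx 1.8049 - 0.00153 i$)
$V - k = -195522 - \left(\frac{22518462487}{12476502329} - \frac{349183 i \sqrt{26898}}{37429506987}\right) = - \frac{2439453206833225}{12476502329} + \frac{349183 i \sqrt{26898}}{37429506987}$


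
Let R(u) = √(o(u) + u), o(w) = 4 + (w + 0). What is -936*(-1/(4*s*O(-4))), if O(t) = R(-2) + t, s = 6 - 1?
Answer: -117/10 ≈ -11.700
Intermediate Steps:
o(w) = 4 + w
R(u) = √(4 + 2*u) (R(u) = √((4 + u) + u) = √(4 + 2*u))
s = 5
O(t) = t (O(t) = √(4 + 2*(-2)) + t = √(4 - 4) + t = √0 + t = 0 + t = t)
-936*(-1/(4*s*O(-4))) = -936/((5*(-4))*(-4)) = -936/((-20*(-4))) = -936/80 = -936*1/80 = -117/10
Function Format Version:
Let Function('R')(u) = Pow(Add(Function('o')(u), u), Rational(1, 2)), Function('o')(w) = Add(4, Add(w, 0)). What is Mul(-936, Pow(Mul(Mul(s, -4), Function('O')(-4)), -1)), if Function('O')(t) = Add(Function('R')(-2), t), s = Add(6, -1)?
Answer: Rational(-117, 10) ≈ -11.700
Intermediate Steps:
Function('o')(w) = Add(4, w)
Function('R')(u) = Pow(Add(4, Mul(2, u)), Rational(1, 2)) (Function('R')(u) = Pow(Add(Add(4, u), u), Rational(1, 2)) = Pow(Add(4, Mul(2, u)), Rational(1, 2)))
s = 5
Function('O')(t) = t (Function('O')(t) = Add(Pow(Add(4, Mul(2, -2)), Rational(1, 2)), t) = Add(Pow(Add(4, -4), Rational(1, 2)), t) = Add(Pow(0, Rational(1, 2)), t) = Add(0, t) = t)
Mul(-936, Pow(Mul(Mul(s, -4), Function('O')(-4)), -1)) = Mul(-936, Pow(Mul(Mul(5, -4), -4), -1)) = Mul(-936, Pow(Mul(-20, -4), -1)) = Mul(-936, Pow(80, -1)) = Mul(-936, Rational(1, 80)) = Rational(-117, 10)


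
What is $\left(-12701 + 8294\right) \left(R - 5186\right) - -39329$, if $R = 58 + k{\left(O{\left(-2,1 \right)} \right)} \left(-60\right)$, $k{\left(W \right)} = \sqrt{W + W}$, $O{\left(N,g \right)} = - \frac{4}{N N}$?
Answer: $22638425 + 264420 i \sqrt{2} \approx 2.2638 \cdot 10^{7} + 3.7395 \cdot 10^{5} i$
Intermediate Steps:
$O{\left(N,g \right)} = - \frac{4}{N^{2}}$
$k{\left(W \right)} = \sqrt{2} \sqrt{W}$ ($k{\left(W \right)} = \sqrt{2 W} = \sqrt{2} \sqrt{W}$)
$R = 58 - 60 i \sqrt{2}$ ($R = 58 + \sqrt{2} \sqrt{- \frac{4}{4}} \left(-60\right) = 58 + \sqrt{2} \sqrt{\left(-4\right) \frac{1}{4}} \left(-60\right) = 58 + \sqrt{2} \sqrt{-1} \left(-60\right) = 58 + \sqrt{2} i \left(-60\right) = 58 + i \sqrt{2} \left(-60\right) = 58 - 60 i \sqrt{2} \approx 58.0 - 84.853 i$)
$\left(-12701 + 8294\right) \left(R - 5186\right) - -39329 = \left(-12701 + 8294\right) \left(\left(58 - 60 i \sqrt{2}\right) - 5186\right) - -39329 = - 4407 \left(-5128 - 60 i \sqrt{2}\right) + 39329 = \left(22599096 + 264420 i \sqrt{2}\right) + 39329 = 22638425 + 264420 i \sqrt{2}$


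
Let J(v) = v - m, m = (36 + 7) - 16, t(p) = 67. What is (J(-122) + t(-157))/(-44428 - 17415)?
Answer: 82/61843 ≈ 0.0013259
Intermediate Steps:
m = 27 (m = 43 - 16 = 27)
J(v) = -27 + v (J(v) = v - 1*27 = v - 27 = -27 + v)
(J(-122) + t(-157))/(-44428 - 17415) = ((-27 - 122) + 67)/(-44428 - 17415) = (-149 + 67)/(-61843) = -82*(-1/61843) = 82/61843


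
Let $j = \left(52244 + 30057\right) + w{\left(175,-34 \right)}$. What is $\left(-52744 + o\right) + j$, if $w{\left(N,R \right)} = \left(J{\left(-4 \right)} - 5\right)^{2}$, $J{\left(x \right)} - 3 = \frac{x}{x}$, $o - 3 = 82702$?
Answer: $112263$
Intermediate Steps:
$o = 82705$ ($o = 3 + 82702 = 82705$)
$J{\left(x \right)} = 4$ ($J{\left(x \right)} = 3 + \frac{x}{x} = 3 + 1 = 4$)
$w{\left(N,R \right)} = 1$ ($w{\left(N,R \right)} = \left(4 - 5\right)^{2} = \left(-1\right)^{2} = 1$)
$j = 82302$ ($j = \left(52244 + 30057\right) + 1 = 82301 + 1 = 82302$)
$\left(-52744 + o\right) + j = \left(-52744 + 82705\right) + 82302 = 29961 + 82302 = 112263$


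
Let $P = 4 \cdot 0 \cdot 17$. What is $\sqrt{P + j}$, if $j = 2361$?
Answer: $\sqrt{2361} \approx 48.59$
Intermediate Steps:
$P = 0$ ($P = 0 \cdot 17 = 0$)
$\sqrt{P + j} = \sqrt{0 + 2361} = \sqrt{2361}$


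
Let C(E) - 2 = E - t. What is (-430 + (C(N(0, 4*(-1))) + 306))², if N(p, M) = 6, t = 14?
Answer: 16900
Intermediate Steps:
C(E) = -12 + E (C(E) = 2 + (E - 1*14) = 2 + (E - 14) = 2 + (-14 + E) = -12 + E)
(-430 + (C(N(0, 4*(-1))) + 306))² = (-430 + ((-12 + 6) + 306))² = (-430 + (-6 + 306))² = (-430 + 300)² = (-130)² = 16900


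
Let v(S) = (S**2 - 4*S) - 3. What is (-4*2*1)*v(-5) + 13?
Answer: -323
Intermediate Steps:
v(S) = -3 + S**2 - 4*S
(-4*2*1)*v(-5) + 13 = (-4*2*1)*(-3 + (-5)**2 - 4*(-5)) + 13 = (-8*1)*(-3 + 25 + 20) + 13 = -8*42 + 13 = -336 + 13 = -323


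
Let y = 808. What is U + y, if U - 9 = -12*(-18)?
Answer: 1033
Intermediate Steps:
U = 225 (U = 9 - 12*(-18) = 9 + 216 = 225)
U + y = 225 + 808 = 1033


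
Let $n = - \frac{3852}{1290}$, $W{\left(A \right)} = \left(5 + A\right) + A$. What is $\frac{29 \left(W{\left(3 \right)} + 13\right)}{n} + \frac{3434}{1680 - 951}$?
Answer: $- \frac{17813822}{78003} \approx -228.37$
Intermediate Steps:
$W{\left(A \right)} = 5 + 2 A$
$n = - \frac{642}{215}$ ($n = \left(-3852\right) \frac{1}{1290} = - \frac{642}{215} \approx -2.986$)
$\frac{29 \left(W{\left(3 \right)} + 13\right)}{n} + \frac{3434}{1680 - 951} = \frac{29 \left(\left(5 + 2 \cdot 3\right) + 13\right)}{- \frac{642}{215}} + \frac{3434}{1680 - 951} = 29 \left(\left(5 + 6\right) + 13\right) \left(- \frac{215}{642}\right) + \frac{3434}{729} = 29 \left(11 + 13\right) \left(- \frac{215}{642}\right) + 3434 \cdot \frac{1}{729} = 29 \cdot 24 \left(- \frac{215}{642}\right) + \frac{3434}{729} = 696 \left(- \frac{215}{642}\right) + \frac{3434}{729} = - \frac{24940}{107} + \frac{3434}{729} = - \frac{17813822}{78003}$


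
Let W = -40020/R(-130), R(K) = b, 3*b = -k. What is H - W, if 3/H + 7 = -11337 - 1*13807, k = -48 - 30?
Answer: 503271471/326963 ≈ 1539.2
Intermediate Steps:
k = -78
H = -3/25151 (H = 3/(-7 + (-11337 - 1*13807)) = 3/(-7 + (-11337 - 13807)) = 3/(-7 - 25144) = 3/(-25151) = 3*(-1/25151) = -3/25151 ≈ -0.00011928)
b = 26 (b = (-1*(-78))/3 = (⅓)*78 = 26)
R(K) = 26
W = -20010/13 (W = -40020/26 = -40020*1/26 = -20010/13 ≈ -1539.2)
H - W = -3/25151 - 1*(-20010/13) = -3/25151 + 20010/13 = 503271471/326963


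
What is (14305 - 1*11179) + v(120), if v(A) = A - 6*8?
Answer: 3198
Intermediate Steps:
v(A) = -48 + A (v(A) = A - 48 = -48 + A)
(14305 - 1*11179) + v(120) = (14305 - 1*11179) + (-48 + 120) = (14305 - 11179) + 72 = 3126 + 72 = 3198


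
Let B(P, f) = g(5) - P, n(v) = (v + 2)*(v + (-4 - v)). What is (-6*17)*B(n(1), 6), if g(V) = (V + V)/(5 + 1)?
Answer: -1394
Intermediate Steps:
g(V) = V/3 (g(V) = (2*V)/6 = (2*V)*(⅙) = V/3)
n(v) = -8 - 4*v (n(v) = (2 + v)*(-4) = -8 - 4*v)
B(P, f) = 5/3 - P (B(P, f) = (⅓)*5 - P = 5/3 - P)
(-6*17)*B(n(1), 6) = (-6*17)*(5/3 - (-8 - 4*1)) = -102*(5/3 - (-8 - 4)) = -102*(5/3 - 1*(-12)) = -102*(5/3 + 12) = -102*41/3 = -1394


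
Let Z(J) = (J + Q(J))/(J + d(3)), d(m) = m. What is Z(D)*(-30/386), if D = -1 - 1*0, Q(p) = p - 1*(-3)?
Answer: -15/386 ≈ -0.038860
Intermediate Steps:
Q(p) = 3 + p (Q(p) = p + 3 = 3 + p)
D = -1 (D = -1 + 0 = -1)
Z(J) = (3 + 2*J)/(3 + J) (Z(J) = (J + (3 + J))/(J + 3) = (3 + 2*J)/(3 + J))
Z(D)*(-30/386) = ((3 + 2*(-1))/(3 - 1))*(-30/386) = ((3 - 2)/2)*(-30*1/386) = ((½)*1)*(-15/193) = (½)*(-15/193) = -15/386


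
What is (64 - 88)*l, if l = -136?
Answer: 3264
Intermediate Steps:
(64 - 88)*l = (64 - 88)*(-136) = -24*(-136) = 3264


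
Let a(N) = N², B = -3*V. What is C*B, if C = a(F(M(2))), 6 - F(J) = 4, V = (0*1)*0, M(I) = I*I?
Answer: 0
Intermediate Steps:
M(I) = I²
V = 0 (V = 0*0 = 0)
F(J) = 2 (F(J) = 6 - 1*4 = 6 - 4 = 2)
B = 0 (B = -3*0 = 0)
C = 4 (C = 2² = 4)
C*B = 4*0 = 0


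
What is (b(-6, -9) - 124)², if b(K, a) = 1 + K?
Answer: 16641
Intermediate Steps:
(b(-6, -9) - 124)² = ((1 - 6) - 124)² = (-5 - 124)² = (-129)² = 16641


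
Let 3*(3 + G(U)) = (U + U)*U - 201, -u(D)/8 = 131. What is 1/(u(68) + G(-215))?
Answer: 3/89096 ≈ 3.3672e-5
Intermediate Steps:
u(D) = -1048 (u(D) = -8*131 = -1048)
G(U) = -70 + 2*U²/3 (G(U) = -3 + ((U + U)*U - 201)/3 = -3 + ((2*U)*U - 201)/3 = -3 + (2*U² - 201)/3 = -3 + (-201 + 2*U²)/3 = -3 + (-67 + 2*U²/3) = -70 + 2*U²/3)
1/(u(68) + G(-215)) = 1/(-1048 + (-70 + (⅔)*(-215)²)) = 1/(-1048 + (-70 + (⅔)*46225)) = 1/(-1048 + (-70 + 92450/3)) = 1/(-1048 + 92240/3) = 1/(89096/3) = 3/89096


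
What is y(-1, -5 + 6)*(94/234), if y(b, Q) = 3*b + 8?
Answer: 235/117 ≈ 2.0085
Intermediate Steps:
y(b, Q) = 8 + 3*b
y(-1, -5 + 6)*(94/234) = (8 + 3*(-1))*(94/234) = (8 - 3)*(94*(1/234)) = 5*(47/117) = 235/117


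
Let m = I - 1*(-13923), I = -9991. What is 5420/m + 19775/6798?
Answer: 28650115/6682434 ≈ 4.2874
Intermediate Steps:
m = 3932 (m = -9991 - 1*(-13923) = -9991 + 13923 = 3932)
5420/m + 19775/6798 = 5420/3932 + 19775/6798 = 5420*(1/3932) + 19775*(1/6798) = 1355/983 + 19775/6798 = 28650115/6682434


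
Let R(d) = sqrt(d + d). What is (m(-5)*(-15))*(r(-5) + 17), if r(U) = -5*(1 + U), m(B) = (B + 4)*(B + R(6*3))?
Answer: 555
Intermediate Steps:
R(d) = sqrt(2)*sqrt(d) (R(d) = sqrt(2*d) = sqrt(2)*sqrt(d))
m(B) = (4 + B)*(6 + B) (m(B) = (B + 4)*(B + sqrt(2)*sqrt(6*3)) = (4 + B)*(B + sqrt(2)*sqrt(18)) = (4 + B)*(B + sqrt(2)*(3*sqrt(2))) = (4 + B)*(B + 6) = (4 + B)*(6 + B))
r(U) = -5 - 5*U
(m(-5)*(-15))*(r(-5) + 17) = ((24 + (-5)**2 + 10*(-5))*(-15))*((-5 - 5*(-5)) + 17) = ((24 + 25 - 50)*(-15))*((-5 + 25) + 17) = (-1*(-15))*(20 + 17) = 15*37 = 555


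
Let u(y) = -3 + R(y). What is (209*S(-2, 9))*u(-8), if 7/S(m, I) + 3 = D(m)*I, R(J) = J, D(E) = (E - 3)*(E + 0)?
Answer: -16093/87 ≈ -184.98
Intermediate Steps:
D(E) = E*(-3 + E) (D(E) = (-3 + E)*E = E*(-3 + E))
S(m, I) = 7/(-3 + I*m*(-3 + m)) (S(m, I) = 7/(-3 + (m*(-3 + m))*I) = 7/(-3 + I*m*(-3 + m)))
u(y) = -3 + y
(209*S(-2, 9))*u(-8) = (209*(7/(-3 + 9*(-2)*(-3 - 2))))*(-3 - 8) = (209*(7/(-3 + 9*(-2)*(-5))))*(-11) = (209*(7/(-3 + 90)))*(-11) = (209*(7/87))*(-11) = (1463/87)*(-11) = -16093/87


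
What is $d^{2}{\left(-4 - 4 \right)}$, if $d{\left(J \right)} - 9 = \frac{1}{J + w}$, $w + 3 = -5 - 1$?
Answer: $\frac{23104}{289} \approx 79.945$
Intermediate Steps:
$w = -9$ ($w = -3 - 6 = -9$)
$d{\left(J \right)} = 9 + \frac{1}{-9 + J}$ ($d{\left(J \right)} = 9 + \frac{1}{J - 9} = 9 + \frac{1}{-9 + J}$)
$d^{2}{\left(-4 - 4 \right)} = \left(\frac{-80 + 9 \left(-4 - 4\right)}{-9 - 8}\right)^{2} = \left(\frac{-80 + 9 \left(-8\right)}{-9 - 8}\right)^{2} = \left(\frac{-80 - 72}{-17}\right)^{2} = \left(\left(- \frac{1}{17}\right) \left(-152\right)\right)^{2} = \left(\frac{152}{17}\right)^{2} = \frac{23104}{289}$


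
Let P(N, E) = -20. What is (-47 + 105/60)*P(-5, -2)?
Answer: 905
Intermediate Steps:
(-47 + 105/60)*P(-5, -2) = (-47 + 105/60)*(-20) = (-47 + 105*(1/60))*(-20) = (-47 + 7/4)*(-20) = -181/4*(-20) = 905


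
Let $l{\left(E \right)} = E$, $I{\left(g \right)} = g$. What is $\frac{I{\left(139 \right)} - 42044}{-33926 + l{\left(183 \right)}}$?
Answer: $\frac{41905}{33743} \approx 1.2419$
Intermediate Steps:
$\frac{I{\left(139 \right)} - 42044}{-33926 + l{\left(183 \right)}} = \frac{139 - 42044}{-33926 + 183} = \frac{139 - 42044}{-33743} = \left(-41905\right) \left(- \frac{1}{33743}\right) = \frac{41905}{33743}$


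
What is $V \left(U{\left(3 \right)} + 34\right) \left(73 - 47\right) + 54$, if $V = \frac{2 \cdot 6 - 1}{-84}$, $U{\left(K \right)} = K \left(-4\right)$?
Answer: $- \frac{439}{21} \approx -20.905$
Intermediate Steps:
$U{\left(K \right)} = - 4 K$
$V = - \frac{11}{84}$ ($V = \left(12 - 1\right) \left(- \frac{1}{84}\right) = 11 \left(- \frac{1}{84}\right) = - \frac{11}{84} \approx -0.13095$)
$V \left(U{\left(3 \right)} + 34\right) \left(73 - 47\right) + 54 = - \frac{11 \left(\left(-4\right) 3 + 34\right) \left(73 - 47\right)}{84} + 54 = - \frac{11 \left(-12 + 34\right) 26}{84} + 54 = - \frac{11 \cdot 22 \cdot 26}{84} + 54 = \left(- \frac{11}{84}\right) 572 + 54 = - \frac{1573}{21} + 54 = - \frac{439}{21}$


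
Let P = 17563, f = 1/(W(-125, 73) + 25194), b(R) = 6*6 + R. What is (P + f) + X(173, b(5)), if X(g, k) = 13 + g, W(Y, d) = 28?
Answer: 447665279/25222 ≈ 17749.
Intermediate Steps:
b(R) = 36 + R
f = 1/25222 (f = 1/(28 + 25194) = 1/25222 ≈ 3.9648e-5)
(P + f) + X(173, b(5)) = (17563 + 1/25222) + (13 + 173) = 442973987/25222 + 186 = 447665279/25222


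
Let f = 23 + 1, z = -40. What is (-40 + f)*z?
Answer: 640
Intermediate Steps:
f = 24
(-40 + f)*z = (-40 + 24)*(-40) = -16*(-40) = 640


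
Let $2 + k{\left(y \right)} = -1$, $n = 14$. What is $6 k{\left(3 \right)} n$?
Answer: $-252$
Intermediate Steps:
$k{\left(y \right)} = -3$ ($k{\left(y \right)} = -2 - 1 = -3$)
$6 k{\left(3 \right)} n = 6 \left(-3\right) 14 = \left(-18\right) 14 = -252$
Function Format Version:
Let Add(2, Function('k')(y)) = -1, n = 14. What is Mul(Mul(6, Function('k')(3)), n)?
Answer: -252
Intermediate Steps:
Function('k')(y) = -3 (Function('k')(y) = Add(-2, -1) = -3)
Mul(Mul(6, Function('k')(3)), n) = Mul(Mul(6, -3), 14) = Mul(-18, 14) = -252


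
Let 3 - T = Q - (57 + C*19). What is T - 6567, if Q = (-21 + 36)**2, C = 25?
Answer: -6257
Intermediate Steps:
Q = 225 (Q = 15**2 = 225)
T = 310 (T = 3 - (225 - (57 + 25*19)) = 3 - (225 - (57 + 475)) = 3 - (225 - 1*532) = 3 - (225 - 532) = 3 - 1*(-307) = 3 + 307 = 310)
T - 6567 = 310 - 6567 = -6257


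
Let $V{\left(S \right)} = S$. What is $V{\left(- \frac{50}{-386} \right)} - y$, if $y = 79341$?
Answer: $- \frac{15312788}{193} \approx -79341.0$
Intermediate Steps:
$V{\left(- \frac{50}{-386} \right)} - y = - \frac{50}{-386} - 79341 = \left(-50\right) \left(- \frac{1}{386}\right) - 79341 = \frac{25}{193} - 79341 = - \frac{15312788}{193}$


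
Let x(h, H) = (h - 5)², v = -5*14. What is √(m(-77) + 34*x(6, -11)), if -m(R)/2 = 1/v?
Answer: √41685/35 ≈ 5.8334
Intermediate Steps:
v = -70
x(h, H) = (-5 + h)²
m(R) = 1/35 (m(R) = -2/(-70) = -2*(-1/70) = 1/35)
√(m(-77) + 34*x(6, -11)) = √(1/35 + 34*(-5 + 6)²) = √(1/35 + 34*1²) = √(1/35 + 34*1) = √(1/35 + 34) = √(1191/35) = √41685/35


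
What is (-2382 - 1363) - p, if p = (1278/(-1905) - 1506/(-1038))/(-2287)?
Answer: -940887666138/251238385 ≈ -3745.0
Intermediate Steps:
p = -85687/251238385 (p = (1278*(-1/1905) - 1506*(-1/1038))*(-1/2287) = (-426/635 + 251/173)*(-1/2287) = (85687/109855)*(-1/2287) = -85687/251238385 ≈ -0.00034106)
(-2382 - 1363) - p = (-2382 - 1363) - 1*(-85687/251238385) = -3745 + 85687/251238385 = -940887666138/251238385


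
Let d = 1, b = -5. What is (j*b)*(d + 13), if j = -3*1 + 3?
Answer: 0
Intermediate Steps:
j = 0 (j = -3 + 3 = 0)
(j*b)*(d + 13) = (0*(-5))*(1 + 13) = 0*14 = 0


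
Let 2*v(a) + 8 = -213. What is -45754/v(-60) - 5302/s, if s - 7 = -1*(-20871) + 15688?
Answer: 1672454893/4040543 ≈ 413.92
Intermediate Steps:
v(a) = -221/2 (v(a) = -4 + (1/2)*(-213) = -4 - 213/2 = -221/2)
s = 36566 (s = 7 + (-1*(-20871) + 15688) = 7 + (20871 + 15688) = 7 + 36559 = 36566)
-45754/v(-60) - 5302/s = -45754/(-221/2) - 5302/36566 = -45754*(-2/221) - 5302*1/36566 = 91508/221 - 2651/18283 = 1672454893/4040543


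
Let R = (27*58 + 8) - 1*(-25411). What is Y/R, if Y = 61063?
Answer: 61063/26985 ≈ 2.2628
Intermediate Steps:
R = 26985 (R = (1566 + 8) + 25411 = 1574 + 25411 = 26985)
Y/R = 61063/26985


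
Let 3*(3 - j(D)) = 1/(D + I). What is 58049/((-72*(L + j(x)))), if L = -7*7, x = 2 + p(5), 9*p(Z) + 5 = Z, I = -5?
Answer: 58049/3304 ≈ 17.569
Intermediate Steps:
p(Z) = -5/9 + Z/9
x = 2 (x = 2 + (-5/9 + (⅑)*5) = 2 + (-5/9 + 5/9) = 2 + 0 = 2)
L = -49
j(D) = 3 - 1/(3*(-5 + D)) (j(D) = 3 - 1/(3*(D - 5)) = 3 - 1/(3*(-5 + D)))
58049/((-72*(L + j(x)))) = 58049/((-72*(-49 + (-46 + 9*2)/(3*(-5 + 2))))) = 58049/((-72*(-49 + (⅓)*(-46 + 18)/(-3)))) = 58049/((-72*(-49 + (⅓)*(-⅓)*(-28)))) = 58049/((-72*(-49 + 28/9))) = 58049/((-72*(-413/9))) = 58049/3304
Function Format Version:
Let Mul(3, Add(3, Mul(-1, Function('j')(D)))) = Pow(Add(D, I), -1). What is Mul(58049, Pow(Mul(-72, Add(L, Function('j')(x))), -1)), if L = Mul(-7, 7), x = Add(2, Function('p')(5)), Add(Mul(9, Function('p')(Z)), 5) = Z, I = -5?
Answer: Rational(58049, 3304) ≈ 17.569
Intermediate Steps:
Function('p')(Z) = Add(Rational(-5, 9), Mul(Rational(1, 9), Z))
x = 2 (x = Add(2, Add(Rational(-5, 9), Mul(Rational(1, 9), 5))) = Add(2, Add(Rational(-5, 9), Rational(5, 9))) = Add(2, 0) = 2)
L = -49
Function('j')(D) = Add(3, Mul(Rational(-1, 3), Pow(Add(-5, D), -1))) (Function('j')(D) = Add(3, Mul(Rational(-1, 3), Pow(Add(D, -5), -1))) = Add(3, Mul(Rational(-1, 3), Pow(Add(-5, D), -1))))
Mul(58049, Pow(Mul(-72, Add(L, Function('j')(x))), -1)) = Mul(58049, Pow(Mul(-72, Add(-49, Mul(Rational(1, 3), Pow(Add(-5, 2), -1), Add(-46, Mul(9, 2))))), -1)) = Mul(58049, Pow(Mul(-72, Add(-49, Mul(Rational(1, 3), Pow(-3, -1), Add(-46, 18)))), -1)) = Mul(58049, Pow(Mul(-72, Add(-49, Mul(Rational(1, 3), Rational(-1, 3), -28))), -1)) = Mul(58049, Pow(Mul(-72, Add(-49, Rational(28, 9))), -1)) = Mul(58049, Pow(Mul(-72, Rational(-413, 9)), -1)) = Mul(58049, Pow(3304, -1)) = Mul(58049, Rational(1, 3304)) = Rational(58049, 3304)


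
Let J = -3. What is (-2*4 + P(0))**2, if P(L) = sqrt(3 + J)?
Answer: 64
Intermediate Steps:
P(L) = 0 (P(L) = sqrt(3 - 3) = sqrt(0) = 0)
(-2*4 + P(0))**2 = (-2*4 + 0)**2 = (-8 + 0)**2 = (-8)**2 = 64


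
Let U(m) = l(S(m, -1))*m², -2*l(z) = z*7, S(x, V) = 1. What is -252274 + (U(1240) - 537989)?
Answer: -6171863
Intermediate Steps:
l(z) = -7*z/2 (l(z) = -z*7/2 = -7*z/2)
U(m) = -7*m²/2 (U(m) = (-7/2*1)*m² = -7*m²/2)
-252274 + (U(1240) - 537989) = -252274 + (-7/2*1240² - 537989) = -252274 + (-7/2*1537600 - 537989) = -252274 + (-5381600 - 537989) = -252274 - 5919589 = -6171863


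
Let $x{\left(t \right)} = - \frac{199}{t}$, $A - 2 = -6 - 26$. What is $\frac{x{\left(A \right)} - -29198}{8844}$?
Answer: $\frac{79649}{24120} \approx 3.3022$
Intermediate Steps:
$A = -30$ ($A = 2 - 32 = -30$)
$\frac{x{\left(A \right)} - -29198}{8844} = \frac{- \frac{199}{-30} - -29198}{8844} = \left(\left(-199\right) \left(- \frac{1}{30}\right) + 29198\right) \frac{1}{8844} = \left(\frac{199}{30} + 29198\right) \frac{1}{8844} = \frac{876139}{30} \cdot \frac{1}{8844} = \frac{79649}{24120}$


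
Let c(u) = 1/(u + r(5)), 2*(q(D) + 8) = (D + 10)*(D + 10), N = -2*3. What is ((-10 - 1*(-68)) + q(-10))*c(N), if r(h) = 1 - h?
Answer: -5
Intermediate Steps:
N = -6
q(D) = -8 + (10 + D)²/2 (q(D) = -8 + ((D + 10)*(D + 10))/2 = -8 + ((10 + D)*(10 + D))/2 = -8 + (10 + D)²/2)
c(u) = 1/(-4 + u) (c(u) = 1/(u + (1 - 1*5)) = 1/(u + (1 - 5)) = 1/(u - 4) = 1/(-4 + u))
((-10 - 1*(-68)) + q(-10))*c(N) = ((-10 - 1*(-68)) + (-8 + (10 - 10)²/2))/(-4 - 6) = ((-10 + 68) + (-8 + (½)*0²))/(-10) = (58 + (-8 + (½)*0))*(-⅒) = (58 + (-8 + 0))*(-⅒) = (58 - 8)*(-⅒) = 50*(-⅒) = -5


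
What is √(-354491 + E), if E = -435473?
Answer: 2*I*√197491 ≈ 888.8*I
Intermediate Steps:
√(-354491 + E) = √(-354491 - 435473) = √(-789964) = 2*I*√197491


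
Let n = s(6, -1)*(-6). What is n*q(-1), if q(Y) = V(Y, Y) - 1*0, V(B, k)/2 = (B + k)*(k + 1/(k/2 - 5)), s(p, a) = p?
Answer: -1872/11 ≈ -170.18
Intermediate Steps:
n = -36 (n = 6*(-6) = -36)
V(B, k) = 2*(B + k)*(k + 1/(-5 + k/2)) (V(B, k) = 2*((B + k)*(k + 1/(k/2 - 5))) = 2*((B + k)*(k + 1/(-5 + k/2))) = 2*(B + k)*(k + 1/(-5 + k/2)))
q(Y) = 2*(-20*Y**2 + 2*Y**3 + 4*Y)/(-10 + Y) (q(Y) = 2*(Y**3 - 10*Y**2 + 2*Y + 2*Y + Y*Y**2 - 10*Y*Y)/(-10 + Y) - 1*0 = 2*(Y**3 - 10*Y**2 + 2*Y + 2*Y + Y**3 - 10*Y**2)/(-10 + Y) + 0 = 2*(-20*Y**2 + 2*Y**3 + 4*Y)/(-10 + Y) + 0 = 2*(-20*Y**2 + 2*Y**3 + 4*Y)/(-10 + Y))
n*q(-1) = -144*(-1)*(2 + (-1)**2 - 10*(-1))/(-10 - 1) = -144*(-1)*(2 + 1 + 10)/(-11) = -144*(-1)*(-1)*13/11 = -36*52/11 = -1872/11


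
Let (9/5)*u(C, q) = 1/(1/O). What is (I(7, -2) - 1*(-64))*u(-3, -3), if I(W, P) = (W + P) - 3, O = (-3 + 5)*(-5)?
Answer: -1100/3 ≈ -366.67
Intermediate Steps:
O = -10 (O = 2*(-5) = -10)
I(W, P) = -3 + P + W (I(W, P) = (P + W) - 3 = -3 + P + W)
u(C, q) = -50/9 (u(C, q) = 5/(9*(1/(-10))) = 5/(9*(-⅒)) = (5/9)*(-10) = -50/9)
(I(7, -2) - 1*(-64))*u(-3, -3) = ((-3 - 2 + 7) - 1*(-64))*(-50/9) = (2 + 64)*(-50/9) = 66*(-50/9) = -1100/3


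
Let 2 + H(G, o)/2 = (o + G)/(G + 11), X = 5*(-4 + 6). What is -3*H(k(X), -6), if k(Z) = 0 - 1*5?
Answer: 23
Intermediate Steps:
X = 10 (X = 5*2 = 10)
k(Z) = -5 (k(Z) = 0 - 5 = -5)
H(G, o) = -4 + 2*(G + o)/(11 + G) (H(G, o) = -4 + 2*((o + G)/(G + 11)) = -4 + 2*((G + o)/(11 + G)) = -4 + 2*(G + o)/(11 + G))
-3*H(k(X), -6) = -6*(-22 - 6 - 1*(-5))/(11 - 5) = -6*(-22 - 6 + 5)/6 = -6*(-23)/6 = -3*(-23/3) = 23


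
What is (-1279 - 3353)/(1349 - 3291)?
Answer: 2316/971 ≈ 2.3852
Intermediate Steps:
(-1279 - 3353)/(1349 - 3291) = -4632/(-1942) = -4632*(-1/1942) = 2316/971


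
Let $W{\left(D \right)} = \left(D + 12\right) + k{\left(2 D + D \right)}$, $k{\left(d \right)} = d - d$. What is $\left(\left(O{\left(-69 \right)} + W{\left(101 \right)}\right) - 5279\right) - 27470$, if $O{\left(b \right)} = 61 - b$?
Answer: $-32506$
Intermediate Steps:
$k{\left(d \right)} = 0$
$W{\left(D \right)} = 12 + D$ ($W{\left(D \right)} = \left(D + 12\right) + 0 = \left(12 + D\right) + 0 = 12 + D$)
$\left(\left(O{\left(-69 \right)} + W{\left(101 \right)}\right) - 5279\right) - 27470 = \left(\left(\left(61 - -69\right) + \left(12 + 101\right)\right) - 5279\right) - 27470 = \left(\left(\left(61 + 69\right) + 113\right) - 5279\right) - 27470 = \left(\left(130 + 113\right) - 5279\right) - 27470 = \left(243 - 5279\right) - 27470 = -5036 - 27470 = -32506$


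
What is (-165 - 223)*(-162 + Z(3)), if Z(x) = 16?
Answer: 56648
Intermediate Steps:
(-165 - 223)*(-162 + Z(3)) = (-165 - 223)*(-162 + 16) = -388*(-146) = 56648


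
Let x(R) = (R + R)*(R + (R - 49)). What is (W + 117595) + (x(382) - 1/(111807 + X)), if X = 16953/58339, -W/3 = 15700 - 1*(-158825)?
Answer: 915007936728941/6522725526 ≈ 1.4028e+5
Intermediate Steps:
W = -523575 (W = -3*(15700 - 1*(-158825)) = -3*(15700 + 158825) = -3*174525 = -523575)
X = 16953/58339 (X = 16953*(1/58339) = 16953/58339 ≈ 0.29059)
x(R) = 2*R*(-49 + 2*R) (x(R) = (2*R)*(R + (-49 + R)) = (2*R)*(-49 + 2*R) = 2*R*(-49 + 2*R))
(W + 117595) + (x(382) - 1/(111807 + X)) = (-523575 + 117595) + (2*382*(-49 + 2*382) - 1/(111807 + 16953/58339)) = -405980 + (2*382*(-49 + 764) - 1/6522725526/58339) = -405980 + (2*382*715 - 1*58339/6522725526) = -405980 + (546260 - 58339/6522725526) = -405980 + 3563104045774421/6522725526 = 915007936728941/6522725526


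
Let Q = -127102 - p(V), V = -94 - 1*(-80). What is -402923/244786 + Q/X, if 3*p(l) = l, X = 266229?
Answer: -415144305613/195507395982 ≈ -2.1234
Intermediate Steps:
V = -14 (V = -94 + 80 = -14)
p(l) = l/3
Q = -381292/3 (Q = -127102 - (-14)/3 = -127102 - 1*(-14/3) = -127102 + 14/3 = -381292/3 ≈ -1.2710e+5)
-402923/244786 + Q/X = -402923/244786 - 381292/3/266229 = -402923*1/244786 - 381292/3*1/266229 = -402923/244786 - 381292/798687 = -415144305613/195507395982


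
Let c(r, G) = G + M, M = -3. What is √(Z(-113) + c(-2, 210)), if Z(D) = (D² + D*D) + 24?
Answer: √25769 ≈ 160.53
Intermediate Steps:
c(r, G) = -3 + G (c(r, G) = G - 3 = -3 + G)
Z(D) = 24 + 2*D² (Z(D) = (D² + D²) + 24 = 2*D² + 24 = 24 + 2*D²)
√(Z(-113) + c(-2, 210)) = √((24 + 2*(-113)²) + (-3 + 210)) = √((24 + 2*12769) + 207) = √((24 + 25538) + 207) = √(25562 + 207) = √25769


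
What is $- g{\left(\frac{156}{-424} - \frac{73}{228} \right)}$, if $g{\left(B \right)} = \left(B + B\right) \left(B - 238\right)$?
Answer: $- \frac{23983012705}{73011528} \approx -328.48$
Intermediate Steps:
$g{\left(B \right)} = 2 B \left(-238 + B\right)$
$- g{\left(\frac{156}{-424} - \frac{73}{228} \right)} = - 2 \left(\frac{156}{-424} - \frac{73}{228}\right) \left(-238 + \left(\frac{156}{-424} - \frac{73}{228}\right)\right) = - 2 \left(156 \left(- \frac{1}{424}\right) - \frac{73}{228}\right) \left(-238 + \left(156 \left(- \frac{1}{424}\right) - \frac{73}{228}\right)\right) = - 2 \left(- \frac{39}{106} - \frac{73}{228}\right) \left(-238 - \frac{8315}{12084}\right) = - \frac{2 \left(-8315\right) \left(-238 - \frac{8315}{12084}\right)}{12084} = - \frac{2 \left(-8315\right) \left(-2884307\right)}{12084 \cdot 12084} = \left(-1\right) \frac{23983012705}{73011528} = - \frac{23983012705}{73011528}$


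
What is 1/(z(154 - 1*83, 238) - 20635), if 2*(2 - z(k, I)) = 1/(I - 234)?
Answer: -8/165065 ≈ -4.8466e-5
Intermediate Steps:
z(k, I) = 2 - 1/(2*(-234 + I)) (z(k, I) = 2 - 1/(2*(I - 234)) = 2 - 1/(2*(-234 + I)))
1/(z(154 - 1*83, 238) - 20635) = 1/((-937 + 4*238)/(2*(-234 + 238)) - 20635) = 1/((½)*(-937 + 952)/4 - 20635) = 1/((½)*(¼)*15 - 20635) = 1/(15/8 - 20635) = 1/(-165065/8) = -8/165065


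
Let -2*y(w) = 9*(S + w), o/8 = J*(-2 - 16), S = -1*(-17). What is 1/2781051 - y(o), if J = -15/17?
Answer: 61297145125/94555734 ≈ 648.26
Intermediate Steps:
S = 17
J = -15/17 (J = -15*1/17 = -15/17 ≈ -0.88235)
o = 2160/17 (o = 8*(-15*(-2 - 16)/17) = 8*(-15/17*(-18)) = 8*(270/17) = 2160/17 ≈ 127.06)
y(w) = -153/2 - 9*w/2 (y(w) = -9*(17 + w)/2 = -(153 + 9*w)/2 = -153/2 - 9*w/2)
1/2781051 - y(o) = 1/2781051 - (-153/2 - 9/2*2160/17) = 1/2781051 - (-153/2 - 9720/17) = 1/2781051 - 1*(-22041/34) = 1/2781051 + 22041/34 = 61297145125/94555734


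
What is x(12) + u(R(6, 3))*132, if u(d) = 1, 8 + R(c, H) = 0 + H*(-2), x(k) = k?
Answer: 144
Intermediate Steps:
R(c, H) = -8 - 2*H (R(c, H) = -8 + (0 + H*(-2)) = -8 + (0 - 2*H) = -8 - 2*H)
x(12) + u(R(6, 3))*132 = 12 + 1*132 = 12 + 132 = 144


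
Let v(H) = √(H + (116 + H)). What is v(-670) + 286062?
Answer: 286062 + 6*I*√34 ≈ 2.8606e+5 + 34.986*I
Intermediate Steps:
v(H) = √(116 + 2*H)
v(-670) + 286062 = √(116 + 2*(-670)) + 286062 = √(116 - 1340) + 286062 = √(-1224) + 286062 = 6*I*√34 + 286062 = 286062 + 6*I*√34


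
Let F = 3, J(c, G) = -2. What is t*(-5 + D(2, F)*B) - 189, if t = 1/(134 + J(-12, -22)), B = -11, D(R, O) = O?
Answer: -12493/66 ≈ -189.29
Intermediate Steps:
t = 1/132 (t = 1/(134 - 2) = 1/132 ≈ 0.0075758)
t*(-5 + D(2, F)*B) - 189 = (-5 + 3*(-11))/132 - 189 = (-5 - 33)/132 - 189 = (1/132)*(-38) - 189 = -19/66 - 189 = -12493/66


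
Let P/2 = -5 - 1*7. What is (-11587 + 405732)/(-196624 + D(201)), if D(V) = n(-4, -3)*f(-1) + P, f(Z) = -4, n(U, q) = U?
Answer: -394145/196632 ≈ -2.0045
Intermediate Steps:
P = -24 (P = 2*(-5 - 1*7) = 2*(-5 - 7) = 2*(-12) = -24)
D(V) = -8 (D(V) = -4*(-4) - 24 = 16 - 24 = -8)
(-11587 + 405732)/(-196624 + D(201)) = (-11587 + 405732)/(-196624 - 8) = 394145/(-196632) = 394145*(-1/196632) = -394145/196632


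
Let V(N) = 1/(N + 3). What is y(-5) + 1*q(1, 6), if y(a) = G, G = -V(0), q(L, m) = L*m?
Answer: 17/3 ≈ 5.6667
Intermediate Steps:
V(N) = 1/(3 + N)
G = -⅓ (G = -1/(3 + 0) = -1/3 = -1*⅓ = -⅓ ≈ -0.33333)
y(a) = -⅓
y(-5) + 1*q(1, 6) = -⅓ + 1*(1*6) = -⅓ + 1*6 = -⅓ + 6 = 17/3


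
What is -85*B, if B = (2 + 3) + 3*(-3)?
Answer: 340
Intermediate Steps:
B = -4 (B = 5 - 9 = -4)
-85*B = -85*(-4) = 340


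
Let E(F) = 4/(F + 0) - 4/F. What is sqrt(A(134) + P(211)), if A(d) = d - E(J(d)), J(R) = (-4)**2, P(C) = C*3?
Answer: sqrt(767) ≈ 27.695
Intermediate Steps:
P(C) = 3*C
J(R) = 16
E(F) = 0 (E(F) = 4/F - 4/F = 0)
A(d) = d (A(d) = d - 1*0 = d + 0 = d)
sqrt(A(134) + P(211)) = sqrt(134 + 3*211) = sqrt(134 + 633) = sqrt(767)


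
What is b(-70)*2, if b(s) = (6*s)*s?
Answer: 58800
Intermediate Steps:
b(s) = 6*s²
b(-70)*2 = (6*(-70)²)*2 = (6*4900)*2 = 29400*2 = 58800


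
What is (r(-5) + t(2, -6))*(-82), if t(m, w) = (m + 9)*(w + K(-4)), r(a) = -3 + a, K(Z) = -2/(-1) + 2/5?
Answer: 19516/5 ≈ 3903.2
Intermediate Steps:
K(Z) = 12/5 (K(Z) = -2*(-1) + 2*(1/5) = 2 + 2/5 = 12/5)
t(m, w) = (9 + m)*(12/5 + w) (t(m, w) = (m + 9)*(w + 12/5) = (9 + m)*(12/5 + w))
(r(-5) + t(2, -6))*(-82) = ((-3 - 5) + (108/5 + 9*(-6) + (12/5)*2 + 2*(-6)))*(-82) = (-8 + (108/5 - 54 + 24/5 - 12))*(-82) = (-8 - 198/5)*(-82) = -238/5*(-82) = 19516/5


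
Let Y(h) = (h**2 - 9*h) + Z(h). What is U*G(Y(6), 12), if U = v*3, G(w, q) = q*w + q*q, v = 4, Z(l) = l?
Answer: 0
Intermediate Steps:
Y(h) = h**2 - 8*h (Y(h) = (h**2 - 9*h) + h = h**2 - 8*h)
G(w, q) = q**2 + q*w (G(w, q) = q*w + q**2 = q**2 + q*w)
U = 12 (U = 4*3 = 12)
U*G(Y(6), 12) = 12*(12*(12 + 6*(-8 + 6))) = 12*(12*(12 + 6*(-2))) = 12*(12*(12 - 12)) = 12*(12*0) = 12*0 = 0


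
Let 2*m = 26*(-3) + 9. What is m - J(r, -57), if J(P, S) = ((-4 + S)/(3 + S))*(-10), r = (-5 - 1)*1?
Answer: -1253/54 ≈ -23.204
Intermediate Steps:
r = -6 (r = -6*1 = -6)
J(P, S) = -10*(-4 + S)/(3 + S) (J(P, S) = ((-4 + S)/(3 + S))*(-10) = -10*(-4 + S)/(3 + S))
m = -69/2 (m = (26*(-3) + 9)/2 = (-78 + 9)/2 = (1/2)*(-69) = -69/2 ≈ -34.500)
m - J(r, -57) = -69/2 - 10*(4 - 1*(-57))/(3 - 57) = -69/2 - 10*(4 + 57)/(-54) = -69/2 - 10*(-1)*61/54 = -69/2 - 1*(-305/27) = -69/2 + 305/27 = -1253/54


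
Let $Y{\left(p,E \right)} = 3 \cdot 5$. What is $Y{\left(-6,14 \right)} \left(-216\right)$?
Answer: $-3240$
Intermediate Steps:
$Y{\left(p,E \right)} = 15$
$Y{\left(-6,14 \right)} \left(-216\right) = 15 \left(-216\right) = -3240$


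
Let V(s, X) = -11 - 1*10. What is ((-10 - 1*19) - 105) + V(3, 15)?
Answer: -155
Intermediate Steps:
V(s, X) = -21 (V(s, X) = -11 - 10 = -21)
((-10 - 1*19) - 105) + V(3, 15) = ((-10 - 1*19) - 105) - 21 = ((-10 - 19) - 105) - 21 = (-29 - 105) - 21 = -134 - 21 = -155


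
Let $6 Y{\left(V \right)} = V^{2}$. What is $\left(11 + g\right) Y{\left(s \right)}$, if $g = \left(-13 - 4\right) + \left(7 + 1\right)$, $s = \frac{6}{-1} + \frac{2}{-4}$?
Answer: $\frac{169}{12} \approx 14.083$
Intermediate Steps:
$s = - \frac{13}{2}$ ($s = 6 \left(-1\right) + 2 \left(- \frac{1}{4}\right) = -6 - \frac{1}{2} = - \frac{13}{2} \approx -6.5$)
$Y{\left(V \right)} = \frac{V^{2}}{6}$
$g = -9$ ($g = -17 + 8 = -9$)
$\left(11 + g\right) Y{\left(s \right)} = \left(11 - 9\right) \frac{\left(- \frac{13}{2}\right)^{2}}{6} = 2 \cdot \frac{1}{6} \cdot \frac{169}{4} = 2 \cdot \frac{169}{24} = \frac{169}{12}$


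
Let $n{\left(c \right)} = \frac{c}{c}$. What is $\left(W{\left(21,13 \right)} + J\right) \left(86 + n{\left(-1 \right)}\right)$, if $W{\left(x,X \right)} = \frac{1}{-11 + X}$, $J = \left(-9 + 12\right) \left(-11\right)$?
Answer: $- \frac{5655}{2} \approx -2827.5$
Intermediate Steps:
$n{\left(c \right)} = 1$
$J = -33$ ($J = 3 \left(-11\right) = -33$)
$\left(W{\left(21,13 \right)} + J\right) \left(86 + n{\left(-1 \right)}\right) = \left(\frac{1}{-11 + 13} - 33\right) \left(86 + 1\right) = \left(\frac{1}{2} - 33\right) 87 = \left(- \frac{65}{2}\right) 87 = - \frac{5655}{2}$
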